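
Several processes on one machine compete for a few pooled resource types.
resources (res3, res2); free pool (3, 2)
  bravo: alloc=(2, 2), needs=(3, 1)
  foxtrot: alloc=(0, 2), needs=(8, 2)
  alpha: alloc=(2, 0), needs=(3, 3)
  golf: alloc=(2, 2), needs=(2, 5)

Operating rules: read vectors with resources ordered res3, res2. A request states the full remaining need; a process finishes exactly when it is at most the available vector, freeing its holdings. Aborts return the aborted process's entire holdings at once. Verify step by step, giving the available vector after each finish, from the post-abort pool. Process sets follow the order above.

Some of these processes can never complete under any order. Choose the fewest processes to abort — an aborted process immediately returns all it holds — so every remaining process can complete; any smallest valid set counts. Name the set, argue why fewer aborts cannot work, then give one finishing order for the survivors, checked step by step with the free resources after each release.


The answer: abort foxtrot.
Key observation: the deadlocked golf becomes finishable only because foxtrot released (0, 2); it completes at step 3 below.
Minimality: the empty abort set fails — the state is deadlocked as it stands.
One survivor order: alpha, bravo, golf. Walking it through (post-abort pool first):
  pool = (3, 4)
  alpha: need (3, 3) fits (3, 4); releases (2, 0), pool now (5, 4)
  bravo: need (3, 1) fits (5, 4); releases (2, 2), pool now (7, 6)
  golf: need (2, 5) fits (7, 6); releases (2, 2), pool now (9, 8)


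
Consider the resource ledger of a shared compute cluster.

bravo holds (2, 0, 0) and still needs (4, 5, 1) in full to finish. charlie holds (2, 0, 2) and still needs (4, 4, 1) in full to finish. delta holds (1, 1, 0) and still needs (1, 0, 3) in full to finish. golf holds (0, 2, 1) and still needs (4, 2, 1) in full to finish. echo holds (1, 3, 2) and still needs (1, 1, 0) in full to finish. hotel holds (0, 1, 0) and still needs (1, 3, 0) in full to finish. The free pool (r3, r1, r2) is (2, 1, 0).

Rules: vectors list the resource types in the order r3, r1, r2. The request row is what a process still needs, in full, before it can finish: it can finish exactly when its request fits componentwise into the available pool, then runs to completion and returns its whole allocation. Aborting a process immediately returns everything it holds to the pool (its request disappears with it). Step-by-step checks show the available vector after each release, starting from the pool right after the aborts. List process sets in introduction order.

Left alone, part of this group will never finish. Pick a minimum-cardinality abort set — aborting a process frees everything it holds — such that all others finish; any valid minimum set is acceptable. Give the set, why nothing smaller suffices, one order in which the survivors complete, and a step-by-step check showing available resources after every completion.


Abort bravo.
Key observation: charlie could never have finished before the abort; with (2, 0, 0) returned by bravo, it fits at step 2.
Minimality: the empty abort set fails — the state is deadlocked as it stands.
Survivors finish in the order: echo, charlie, hotel, golf, delta. Step-by-step check (pool after the aborts first):
  pool = (4, 1, 0)
  run echo (needs (1, 1, 0), free (4, 1, 0)); after release of (1, 3, 2) the pool is (5, 4, 2)
  run charlie (needs (4, 4, 1), free (5, 4, 2)); after release of (2, 0, 2) the pool is (7, 4, 4)
  run hotel (needs (1, 3, 0), free (7, 4, 4)); after release of (0, 1, 0) the pool is (7, 5, 4)
  run golf (needs (4, 2, 1), free (7, 5, 4)); after release of (0, 2, 1) the pool is (7, 7, 5)
  run delta (needs (1, 0, 3), free (7, 7, 5)); after release of (1, 1, 0) the pool is (8, 8, 5)


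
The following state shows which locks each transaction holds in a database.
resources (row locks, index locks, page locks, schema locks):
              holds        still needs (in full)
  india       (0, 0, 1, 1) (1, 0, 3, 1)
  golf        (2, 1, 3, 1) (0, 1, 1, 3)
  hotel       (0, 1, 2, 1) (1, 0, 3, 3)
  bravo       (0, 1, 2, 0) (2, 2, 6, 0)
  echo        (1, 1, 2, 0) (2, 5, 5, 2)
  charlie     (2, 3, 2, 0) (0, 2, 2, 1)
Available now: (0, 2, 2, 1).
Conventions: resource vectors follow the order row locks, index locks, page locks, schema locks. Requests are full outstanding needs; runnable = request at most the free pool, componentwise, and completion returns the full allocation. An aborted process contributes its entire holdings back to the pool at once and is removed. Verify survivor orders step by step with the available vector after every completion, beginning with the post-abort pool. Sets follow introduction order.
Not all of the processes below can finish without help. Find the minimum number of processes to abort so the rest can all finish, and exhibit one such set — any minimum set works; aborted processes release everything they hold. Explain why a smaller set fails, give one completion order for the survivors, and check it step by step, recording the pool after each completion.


The answer: abort golf.
Key observation: hotel was stuck for good until golf gave back (2, 1, 3, 1); in the order shown it finishes at step 5.
Minimality: the empty abort set fails — the state is deadlocked as it stands.
One survivor order: india, charlie, echo, bravo, hotel. Check, step by step (post-abort pool first):
  pool = (2, 3, 5, 2)
  india needs (1, 0, 3, 1) <= (2, 3, 5, 2) -> finishes; pool += (0, 0, 1, 1) = (2, 3, 6, 3)
  charlie needs (0, 2, 2, 1) <= (2, 3, 6, 3) -> finishes; pool += (2, 3, 2, 0) = (4, 6, 8, 3)
  echo needs (2, 5, 5, 2) <= (4, 6, 8, 3) -> finishes; pool += (1, 1, 2, 0) = (5, 7, 10, 3)
  bravo needs (2, 2, 6, 0) <= (5, 7, 10, 3) -> finishes; pool += (0, 1, 2, 0) = (5, 8, 12, 3)
  hotel needs (1, 0, 3, 3) <= (5, 8, 12, 3) -> finishes; pool += (0, 1, 2, 1) = (5, 9, 14, 4)


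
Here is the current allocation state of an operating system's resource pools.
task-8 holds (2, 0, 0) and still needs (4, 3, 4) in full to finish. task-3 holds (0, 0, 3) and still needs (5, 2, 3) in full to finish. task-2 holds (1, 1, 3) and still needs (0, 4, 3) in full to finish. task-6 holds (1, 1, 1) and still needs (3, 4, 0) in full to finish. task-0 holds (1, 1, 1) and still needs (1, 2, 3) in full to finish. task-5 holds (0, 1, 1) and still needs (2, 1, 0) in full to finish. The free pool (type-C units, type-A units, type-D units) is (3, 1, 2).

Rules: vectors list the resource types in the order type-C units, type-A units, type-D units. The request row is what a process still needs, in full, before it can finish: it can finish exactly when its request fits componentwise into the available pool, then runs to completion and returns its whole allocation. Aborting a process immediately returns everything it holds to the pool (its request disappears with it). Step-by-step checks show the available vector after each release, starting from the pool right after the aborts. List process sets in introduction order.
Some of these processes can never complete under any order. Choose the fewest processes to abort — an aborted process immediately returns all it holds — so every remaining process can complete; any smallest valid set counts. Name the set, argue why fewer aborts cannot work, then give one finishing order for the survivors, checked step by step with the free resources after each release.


The answer: abort task-2.
Key observation: no ordering could ever have run task-6 before the abort of task-2; with (1, 1, 3) back in the pool it fits at step 4.
No smaller set exists: with zero aborts the deadlock remains.
The survivors complete as task-0, task-5, task-3, task-6, task-8. Check, step by step (starting from the post-abort pool):
  pool = (4, 2, 5)
  task-0 needs (1, 2, 3) <= (4, 2, 5) -> finishes; pool += (1, 1, 1) = (5, 3, 6)
  task-5 needs (2, 1, 0) <= (5, 3, 6) -> finishes; pool += (0, 1, 1) = (5, 4, 7)
  task-3 needs (5, 2, 3) <= (5, 4, 7) -> finishes; pool += (0, 0, 3) = (5, 4, 10)
  task-6 needs (3, 4, 0) <= (5, 4, 10) -> finishes; pool += (1, 1, 1) = (6, 5, 11)
  task-8 needs (4, 3, 4) <= (6, 5, 11) -> finishes; pool += (2, 0, 0) = (8, 5, 11)


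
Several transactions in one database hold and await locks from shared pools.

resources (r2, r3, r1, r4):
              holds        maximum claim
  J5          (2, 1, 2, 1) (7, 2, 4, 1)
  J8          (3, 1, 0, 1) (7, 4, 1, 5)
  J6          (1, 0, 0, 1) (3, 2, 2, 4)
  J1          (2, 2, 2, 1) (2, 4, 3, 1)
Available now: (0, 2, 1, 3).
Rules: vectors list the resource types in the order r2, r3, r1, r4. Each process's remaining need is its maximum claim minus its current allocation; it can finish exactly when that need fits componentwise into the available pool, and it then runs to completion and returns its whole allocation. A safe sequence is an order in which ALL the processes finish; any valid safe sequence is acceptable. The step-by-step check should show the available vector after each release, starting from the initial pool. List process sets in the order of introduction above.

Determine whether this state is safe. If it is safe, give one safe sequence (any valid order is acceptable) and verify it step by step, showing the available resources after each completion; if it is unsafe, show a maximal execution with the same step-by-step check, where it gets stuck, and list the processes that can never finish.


The state is UNSAFE.
Key observation: r2 is the bottleneck — with J1, J6 done the pool holds (3, 4, 3, 5), short of every remaining need.
A maximal execution: J1, J6 — then nothing else fits. Verifying each step:
  pool = (0, 2, 1, 3)
  run J1 (needs (0, 2, 1, 0), free (0, 2, 1, 3)); after release of (2, 2, 2, 1) the pool is (2, 4, 3, 4)
  run J6 (needs (2, 2, 2, 3), free (2, 4, 3, 4)); after release of (1, 0, 0, 1) the pool is (3, 4, 3, 5)
  blocked: J5 wants (5, 1, 2, 0), pool (3, 4, 3, 5) — not enough r2
  blocked: J8 wants (4, 3, 1, 4), pool (3, 4, 3, 5) — not enough r2
Processes that can never finish: J5 and J8.


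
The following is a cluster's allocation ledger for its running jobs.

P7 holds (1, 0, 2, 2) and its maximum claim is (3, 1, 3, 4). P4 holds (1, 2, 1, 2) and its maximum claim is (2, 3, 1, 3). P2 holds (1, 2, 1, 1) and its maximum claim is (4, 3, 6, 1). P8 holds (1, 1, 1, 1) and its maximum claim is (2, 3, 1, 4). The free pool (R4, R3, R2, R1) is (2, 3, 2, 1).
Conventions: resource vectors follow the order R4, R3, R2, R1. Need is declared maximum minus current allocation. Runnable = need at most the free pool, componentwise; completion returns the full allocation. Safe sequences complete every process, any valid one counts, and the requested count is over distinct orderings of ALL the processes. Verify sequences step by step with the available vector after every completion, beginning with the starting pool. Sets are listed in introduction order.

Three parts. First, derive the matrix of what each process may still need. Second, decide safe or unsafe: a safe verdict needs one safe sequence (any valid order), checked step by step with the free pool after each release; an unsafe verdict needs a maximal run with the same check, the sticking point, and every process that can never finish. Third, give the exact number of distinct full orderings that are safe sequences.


(1) Remaining need (order R4, R3, R2, R1):
  P7: (2, 1, 1, 2)
  P4: (1, 1, 0, 1)
  P2: (3, 1, 5, 0)
  P8: (1, 2, 0, 3)
(2) SAFE, for example via the order P4, P8, P7, P2.
Key observation: P4 marks the first exact bind of the order: its need (1, 1, 0, 1) fits the free (2, 3, 2, 1) with zero slack on a requested resource.
Check, step by step:
  pool = (2, 3, 2, 1)
  P4: need (1, 1, 0, 1) fits (2, 3, 2, 1); releases (1, 2, 1, 2), pool now (3, 5, 3, 3)
  P8: need (1, 2, 0, 3) fits (3, 5, 3, 3); releases (1, 1, 1, 1), pool now (4, 6, 4, 4)
  P7: need (2, 1, 1, 2) fits (4, 6, 4, 4); releases (1, 0, 2, 2), pool now (5, 6, 6, 6)
  P2: need (3, 1, 5, 0) fits (5, 6, 6, 6); releases (1, 2, 1, 1), pool now (6, 8, 7, 7)
(3) Exactly 3 of the possible complete orderings are safe sequences.


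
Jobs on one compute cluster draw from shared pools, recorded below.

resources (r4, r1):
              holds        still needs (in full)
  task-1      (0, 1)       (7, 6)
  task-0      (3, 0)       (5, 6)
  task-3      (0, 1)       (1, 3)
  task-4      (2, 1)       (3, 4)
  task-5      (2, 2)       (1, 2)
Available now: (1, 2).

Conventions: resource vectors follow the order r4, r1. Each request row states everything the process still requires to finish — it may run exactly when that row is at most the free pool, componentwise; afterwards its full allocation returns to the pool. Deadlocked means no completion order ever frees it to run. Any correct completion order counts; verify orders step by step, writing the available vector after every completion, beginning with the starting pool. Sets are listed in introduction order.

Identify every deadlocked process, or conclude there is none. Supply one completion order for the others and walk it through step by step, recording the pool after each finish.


The deadlocked set is empty.
Key observation: the pool covers task-5 at once, and every later process fits after earlier releases.
A valid finishing order for the others: task-5, task-3, task-4, task-0, task-1. Check, step by step:
  pool = (1, 2)
  task-5 needs (1, 2) <= (1, 2) -> finishes; pool += (2, 2) = (3, 4)
  task-3 needs (1, 3) <= (3, 4) -> finishes; pool += (0, 1) = (3, 5)
  task-4 needs (3, 4) <= (3, 5) -> finishes; pool += (2, 1) = (5, 6)
  task-0 needs (5, 6) <= (5, 6) -> finishes; pool += (3, 0) = (8, 6)
  task-1 needs (7, 6) <= (8, 6) -> finishes; pool += (0, 1) = (8, 7)


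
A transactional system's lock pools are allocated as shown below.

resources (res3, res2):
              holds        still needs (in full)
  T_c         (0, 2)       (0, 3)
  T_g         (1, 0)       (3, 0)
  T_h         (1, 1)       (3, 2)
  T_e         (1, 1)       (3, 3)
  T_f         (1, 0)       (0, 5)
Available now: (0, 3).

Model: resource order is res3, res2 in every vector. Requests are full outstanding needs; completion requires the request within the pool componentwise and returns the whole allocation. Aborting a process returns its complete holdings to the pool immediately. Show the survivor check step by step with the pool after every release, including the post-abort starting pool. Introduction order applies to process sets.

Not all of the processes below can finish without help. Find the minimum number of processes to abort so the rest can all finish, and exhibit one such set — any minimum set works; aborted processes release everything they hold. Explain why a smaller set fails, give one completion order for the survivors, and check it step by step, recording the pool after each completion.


Abort T_g and T_h.
Key observation: T_e had no path to completion before; after the abort of T_g and T_h ((2, 1) returned), step 3 is where it fits.
Minimality, checking each single-abort alternative: T_c alone leaves T_g blocked (short on res3); T_g alone leaves T_h blocked (short on res3); T_h alone leaves T_g blocked (short on res3); T_e alone leaves T_g blocked (short on res3); T_f alone leaves T_g blocked (short on res3).
One survivor order: T_c, T_f, T_e. Step-by-step check (post-abort pool first):
  pool = (2, 4)
  T_c needs (0, 3) <= (2, 4) -> finishes; pool += (0, 2) = (2, 6)
  T_f needs (0, 5) <= (2, 6) -> finishes; pool += (1, 0) = (3, 6)
  T_e needs (3, 3) <= (3, 6) -> finishes; pool += (1, 1) = (4, 7)


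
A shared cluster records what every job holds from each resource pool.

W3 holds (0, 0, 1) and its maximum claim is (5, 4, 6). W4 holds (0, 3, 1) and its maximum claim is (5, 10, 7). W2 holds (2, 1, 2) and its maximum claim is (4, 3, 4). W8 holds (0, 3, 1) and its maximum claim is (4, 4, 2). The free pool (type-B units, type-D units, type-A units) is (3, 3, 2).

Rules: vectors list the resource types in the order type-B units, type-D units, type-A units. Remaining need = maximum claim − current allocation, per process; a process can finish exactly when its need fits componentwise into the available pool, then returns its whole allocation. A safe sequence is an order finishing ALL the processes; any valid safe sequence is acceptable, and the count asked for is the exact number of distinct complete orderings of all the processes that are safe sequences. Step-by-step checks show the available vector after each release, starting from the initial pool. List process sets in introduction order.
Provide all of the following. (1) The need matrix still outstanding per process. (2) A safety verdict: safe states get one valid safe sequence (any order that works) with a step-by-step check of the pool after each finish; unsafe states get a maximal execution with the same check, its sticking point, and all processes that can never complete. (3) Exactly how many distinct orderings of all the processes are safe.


(1) Need matrix, components ordered type-B units, type-D units, type-A units:
  W3: (5, 4, 5)
  W4: (5, 7, 6)
  W2: (2, 2, 2)
  W8: (4, 1, 1)
(2) SAFE — a valid safe sequence is W2, W8, W3, W4.
Key observation: reading the order forward, W2 is the first process whose need (2, 2, 2) meets the free pool (3, 3, 2) exactly on a resource it requests.
Walking it through:
  pool = (3, 3, 2)
  W2: need (2, 2, 2) fits (3, 3, 2); releases (2, 1, 2), pool now (5, 4, 4)
  W8: need (4, 1, 1) fits (5, 4, 4); releases (0, 3, 1), pool now (5, 7, 5)
  W3: need (5, 4, 5) fits (5, 7, 5); releases (0, 0, 1), pool now (5, 7, 6)
  W4: need (5, 7, 6) fits (5, 7, 6); releases (0, 3, 1), pool now (5, 10, 7)
(3) The exact count: 1 of the possible complete orderings is a safe sequence.


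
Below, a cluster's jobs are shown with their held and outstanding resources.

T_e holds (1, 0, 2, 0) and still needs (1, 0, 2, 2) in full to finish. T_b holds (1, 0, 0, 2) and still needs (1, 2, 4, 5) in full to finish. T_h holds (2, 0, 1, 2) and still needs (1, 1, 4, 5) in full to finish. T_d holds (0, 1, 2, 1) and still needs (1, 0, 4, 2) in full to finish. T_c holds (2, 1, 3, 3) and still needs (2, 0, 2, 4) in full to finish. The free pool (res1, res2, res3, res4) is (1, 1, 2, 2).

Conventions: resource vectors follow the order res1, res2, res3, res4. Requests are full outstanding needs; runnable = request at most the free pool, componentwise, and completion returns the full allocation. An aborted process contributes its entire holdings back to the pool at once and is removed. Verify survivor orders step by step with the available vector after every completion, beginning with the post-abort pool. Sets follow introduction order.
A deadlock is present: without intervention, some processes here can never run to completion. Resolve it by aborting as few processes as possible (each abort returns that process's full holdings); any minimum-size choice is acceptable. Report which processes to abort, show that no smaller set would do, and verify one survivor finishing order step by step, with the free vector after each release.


Minimum abort set: T_b.
Key observation: T_h could never have finished before the abort; with (1, 0, 0, 2) returned by T_b, it fits at step 3.
Why nothing smaller works: aborting no one leaves the state deadlocked as given.
One survivor order: T_e, T_d, T_h, T_c. Check, step by step (post-abort pool first):
  pool = (2, 1, 2, 4)
  T_e needs (1, 0, 2, 2) <= (2, 1, 2, 4) -> finishes; pool += (1, 0, 2, 0) = (3, 1, 4, 4)
  T_d needs (1, 0, 4, 2) <= (3, 1, 4, 4) -> finishes; pool += (0, 1, 2, 1) = (3, 2, 6, 5)
  T_h needs (1, 1, 4, 5) <= (3, 2, 6, 5) -> finishes; pool += (2, 0, 1, 2) = (5, 2, 7, 7)
  T_c needs (2, 0, 2, 4) <= (5, 2, 7, 7) -> finishes; pool += (2, 1, 3, 3) = (7, 3, 10, 10)


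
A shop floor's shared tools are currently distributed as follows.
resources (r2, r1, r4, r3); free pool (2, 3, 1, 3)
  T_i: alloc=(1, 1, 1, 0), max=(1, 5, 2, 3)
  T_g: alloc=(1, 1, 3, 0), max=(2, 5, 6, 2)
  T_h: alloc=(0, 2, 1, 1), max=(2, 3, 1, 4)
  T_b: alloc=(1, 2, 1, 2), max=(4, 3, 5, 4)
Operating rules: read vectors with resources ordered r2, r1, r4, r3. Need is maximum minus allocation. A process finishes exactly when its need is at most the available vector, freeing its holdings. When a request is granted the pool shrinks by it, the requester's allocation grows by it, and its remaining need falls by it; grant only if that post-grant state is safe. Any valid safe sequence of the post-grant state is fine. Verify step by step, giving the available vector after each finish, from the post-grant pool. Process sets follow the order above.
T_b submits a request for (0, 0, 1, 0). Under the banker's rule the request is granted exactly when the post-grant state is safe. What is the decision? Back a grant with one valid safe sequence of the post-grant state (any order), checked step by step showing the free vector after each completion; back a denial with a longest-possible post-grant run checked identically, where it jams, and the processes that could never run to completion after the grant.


DENY. Granting would leave the state unsafe.
Key observation: the wall is r4: completing T_h, T_i brings the pool only to (3, 6, 2, 4), and all the rest need more.
On the post-grant state, T_h, T_i is a maximal run — nothing extends it. Verifying each step:
  pool = (2, 3, 0, 3)
  T_h: need (2, 1, 0, 3) fits (2, 3, 0, 3); releases (0, 2, 1, 1), pool now (2, 5, 1, 4)
  T_i: need (0, 4, 1, 3) fits (2, 5, 1, 4); releases (1, 1, 1, 0), pool now (3, 6, 2, 4)
  T_g still needs (1, 4, 3, 2) but only (3, 6, 2, 4) is free — short on r4
  T_b still needs (3, 1, 3, 2) but only (3, 6, 2, 4) is free — short on r4
Processes that could never finish after the grant: T_g and T_b.


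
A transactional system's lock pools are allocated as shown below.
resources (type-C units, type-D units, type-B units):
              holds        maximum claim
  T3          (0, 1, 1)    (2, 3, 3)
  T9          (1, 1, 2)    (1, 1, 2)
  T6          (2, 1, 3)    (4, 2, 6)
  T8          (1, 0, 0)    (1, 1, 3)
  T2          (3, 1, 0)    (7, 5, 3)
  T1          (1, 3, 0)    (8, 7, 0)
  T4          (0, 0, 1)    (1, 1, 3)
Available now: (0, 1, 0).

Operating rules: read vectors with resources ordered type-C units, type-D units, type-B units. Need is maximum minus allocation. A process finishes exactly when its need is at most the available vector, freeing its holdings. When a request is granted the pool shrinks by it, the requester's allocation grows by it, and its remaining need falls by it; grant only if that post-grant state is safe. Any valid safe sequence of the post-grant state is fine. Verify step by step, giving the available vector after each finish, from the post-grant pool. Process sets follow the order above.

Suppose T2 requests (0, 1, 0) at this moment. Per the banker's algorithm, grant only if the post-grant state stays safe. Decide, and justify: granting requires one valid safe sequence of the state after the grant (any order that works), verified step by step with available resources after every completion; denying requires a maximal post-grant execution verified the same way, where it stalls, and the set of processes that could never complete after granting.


GRANT. The post-grant state is safe; one safe sequence: T9, T4, T8, T6, T3, T2, T1.
Key observation: the transfer keeps a workable pool ((0, 0, 0)); T9 starts the safe sequence.
Check on the post-grant state, step by step:
  pool = (0, 0, 0)
  run T9 (needs (0, 0, 0), free (0, 0, 0)); after release of (1, 1, 2) the pool is (1, 1, 2)
  run T4 (needs (1, 1, 2), free (1, 1, 2)); after release of (0, 0, 1) the pool is (1, 1, 3)
  run T8 (needs (0, 1, 3), free (1, 1, 3)); after release of (1, 0, 0) the pool is (2, 1, 3)
  run T6 (needs (2, 1, 3), free (2, 1, 3)); after release of (2, 1, 3) the pool is (4, 2, 6)
  run T3 (needs (2, 2, 2), free (4, 2, 6)); after release of (0, 1, 1) the pool is (4, 3, 7)
  run T2 (needs (4, 3, 3), free (4, 3, 7)); after release of (3, 2, 0) the pool is (7, 5, 7)
  run T1 (needs (7, 4, 0), free (7, 5, 7)); after release of (1, 3, 0) the pool is (8, 8, 7)


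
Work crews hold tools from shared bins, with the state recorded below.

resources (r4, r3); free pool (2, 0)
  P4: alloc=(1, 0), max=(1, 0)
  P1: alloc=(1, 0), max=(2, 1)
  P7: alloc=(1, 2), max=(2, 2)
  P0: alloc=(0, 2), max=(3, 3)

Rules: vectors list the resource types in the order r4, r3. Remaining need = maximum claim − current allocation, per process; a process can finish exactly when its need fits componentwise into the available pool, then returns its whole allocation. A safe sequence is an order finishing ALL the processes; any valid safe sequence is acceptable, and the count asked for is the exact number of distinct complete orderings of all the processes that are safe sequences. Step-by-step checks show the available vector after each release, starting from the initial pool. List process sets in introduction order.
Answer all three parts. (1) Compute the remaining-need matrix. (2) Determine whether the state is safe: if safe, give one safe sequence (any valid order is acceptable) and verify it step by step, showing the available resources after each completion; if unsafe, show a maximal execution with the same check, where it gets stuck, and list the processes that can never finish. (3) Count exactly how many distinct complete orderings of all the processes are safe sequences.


(1) Remaining need (order r4, r3):
  P4: (0, 0)
  P1: (1, 1)
  P7: (1, 0)
  P0: (3, 1)
(2) The state is SAFE; one workable sequence: P7, P0, P1, P4.
Key observation: P0 is the earliest step where a requested resource binds exactly: need (3, 1), pool (3, 2) at its turn.
Verifying each step:
  pool = (2, 0)
  run P7 (needs (1, 0), free (2, 0)); after release of (1, 2) the pool is (3, 2)
  run P0 (needs (3, 1), free (3, 2)); after release of (0, 2) the pool is (3, 4)
  run P1 (needs (1, 1), free (3, 4)); after release of (1, 0) the pool is (4, 4)
  run P4 (needs (0, 0), free (4, 4)); after release of (1, 0) the pool is (5, 4)
(3) The exact count: 8 of the possible complete orderings are safe sequences.


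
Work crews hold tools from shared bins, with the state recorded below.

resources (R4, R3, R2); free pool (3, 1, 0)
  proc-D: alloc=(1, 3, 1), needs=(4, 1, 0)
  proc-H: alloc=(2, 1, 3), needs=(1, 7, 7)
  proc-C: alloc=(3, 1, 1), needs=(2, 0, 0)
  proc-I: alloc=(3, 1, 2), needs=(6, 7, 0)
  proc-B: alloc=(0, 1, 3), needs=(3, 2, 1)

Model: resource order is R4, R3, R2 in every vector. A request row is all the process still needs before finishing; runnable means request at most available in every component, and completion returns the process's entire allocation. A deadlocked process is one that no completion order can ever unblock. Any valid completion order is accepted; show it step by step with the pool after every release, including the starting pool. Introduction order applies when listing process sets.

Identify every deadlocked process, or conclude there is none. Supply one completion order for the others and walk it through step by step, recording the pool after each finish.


Deadlocked set: proc-H and proc-I.
Key observation: even finishing proc-C, proc-D, proc-B leaves just (7, 6, 5) free — too little R3 for any of the remaining processes.
A valid finishing order for the others: proc-C, proc-D, proc-B. Check, step by step:
  pool = (3, 1, 0)
  run proc-C (needs (2, 0, 0), free (3, 1, 0)); after release of (3, 1, 1) the pool is (6, 2, 1)
  run proc-D (needs (4, 1, 0), free (6, 2, 1)); after release of (1, 3, 1) the pool is (7, 5, 2)
  run proc-B (needs (3, 2, 1), free (7, 5, 2)); after release of (0, 1, 3) the pool is (7, 6, 5)
The stuck group stays short no matter what:
  proc-H still needs (1, 7, 7) but only (7, 6, 5) is free — short on R3 and R2
  proc-I still needs (6, 7, 0) but only (7, 6, 5) is free — short on R3


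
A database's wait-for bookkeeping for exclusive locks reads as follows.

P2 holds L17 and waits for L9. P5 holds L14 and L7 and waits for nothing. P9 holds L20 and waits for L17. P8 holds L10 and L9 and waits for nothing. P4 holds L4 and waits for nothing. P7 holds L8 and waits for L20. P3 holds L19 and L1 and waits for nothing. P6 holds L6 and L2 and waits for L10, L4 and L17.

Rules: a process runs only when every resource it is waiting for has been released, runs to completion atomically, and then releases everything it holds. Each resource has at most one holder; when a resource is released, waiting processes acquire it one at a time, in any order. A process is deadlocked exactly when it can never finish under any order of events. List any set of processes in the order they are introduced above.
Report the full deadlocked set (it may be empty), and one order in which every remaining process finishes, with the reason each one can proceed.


No process is deadlocked.
Key observation: the wait graph is acyclic; completion cascades from the unblocked processes through everyone else.
A valid finishing order for the others: P4, P8, P2, P9, P7, P5, P6, P3.
Verifying each step:
  P4: no waits; runs immediately, freeing L4
  P8: no waits; runs immediately, freeing L10 and L9
  P2 waits on L9 — all released -> runs and releases L17
  P9 waits on L17 — all released -> runs and releases L20
  P7 waits on L20 — all released -> runs and releases L8
  P5: no waits; runs immediately, freeing L14 and L7
  P6 waits on L10, L4 and L17 — all released -> runs and releases L6 and L2
  P3: no waits; runs immediately, freeing L19 and L1


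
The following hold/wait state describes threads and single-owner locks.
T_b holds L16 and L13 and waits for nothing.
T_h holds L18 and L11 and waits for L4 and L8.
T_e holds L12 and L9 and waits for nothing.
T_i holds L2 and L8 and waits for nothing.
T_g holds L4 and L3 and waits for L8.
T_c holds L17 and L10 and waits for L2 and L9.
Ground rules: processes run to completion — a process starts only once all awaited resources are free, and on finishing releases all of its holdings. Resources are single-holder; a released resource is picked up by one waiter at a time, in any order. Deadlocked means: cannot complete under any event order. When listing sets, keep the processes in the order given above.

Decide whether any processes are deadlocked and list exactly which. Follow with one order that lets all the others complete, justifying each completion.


No process is deadlocked.
Key observation: every chain of waits terminates; starting from the processes that wait on nothing, all the rest unlock in turn.
One completion order for the rest: T_i, T_g, T_h, T_b, T_e, T_c.
Walking it through:
  T_i waits on nothing -> runs at once and releases L2 and L8
  T_g waits on L8 — all released -> runs and releases L4 and L3
  T_h waits on L4 and L8 — all released -> runs and releases L18 and L11
  T_b waits on nothing -> runs at once and releases L16 and L13
  T_e waits on nothing -> runs at once and releases L12 and L9
  T_c waits on L2 and L9 — all released -> runs and releases L17 and L10


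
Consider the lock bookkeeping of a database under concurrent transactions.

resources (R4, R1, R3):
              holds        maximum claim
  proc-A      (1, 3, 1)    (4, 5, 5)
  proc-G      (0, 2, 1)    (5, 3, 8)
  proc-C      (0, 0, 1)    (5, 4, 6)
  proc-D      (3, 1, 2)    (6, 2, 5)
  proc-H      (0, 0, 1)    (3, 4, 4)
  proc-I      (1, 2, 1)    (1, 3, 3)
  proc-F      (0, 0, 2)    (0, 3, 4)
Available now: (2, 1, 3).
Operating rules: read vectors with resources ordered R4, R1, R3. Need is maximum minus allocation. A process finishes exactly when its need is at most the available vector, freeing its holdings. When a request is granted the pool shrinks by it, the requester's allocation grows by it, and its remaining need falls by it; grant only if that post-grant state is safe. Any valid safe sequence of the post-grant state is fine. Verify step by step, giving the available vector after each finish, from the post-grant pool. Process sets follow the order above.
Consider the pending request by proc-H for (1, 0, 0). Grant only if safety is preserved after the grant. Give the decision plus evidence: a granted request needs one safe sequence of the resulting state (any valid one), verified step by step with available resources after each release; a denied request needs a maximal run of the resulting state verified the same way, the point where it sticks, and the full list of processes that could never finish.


DENY — the pretend-granted state is unsafe.
Key observation: after proc-I, proc-F the pool peaks at (2, 3, 6), and each blocked process is short somewhere: proc-A on R4; proc-G on R4, R3; proc-C on R4, R1; proc-D on R4; proc-H on R1.
On the post-grant state, proc-I, proc-F is a maximal run — nothing extends it. Check, step by step:
  pool = (1, 1, 3)
  run proc-I (needs (0, 1, 2), free (1, 1, 3)); after release of (1, 2, 1) the pool is (2, 3, 4)
  run proc-F (needs (0, 3, 2), free (2, 3, 4)); after release of (0, 0, 2) the pool is (2, 3, 6)
  proc-A still needs (3, 2, 4) but only (2, 3, 6) is free — short on R4
  proc-G still needs (5, 1, 7) but only (2, 3, 6) is free — short on R4 and R3
  proc-C still needs (5, 4, 5) but only (2, 3, 6) is free — short on R4 and R1
  proc-D still needs (3, 1, 3) but only (2, 3, 6) is free — short on R4
  proc-H still needs (2, 4, 3) but only (2, 3, 6) is free — short on R1
Had the request been granted, proc-A, proc-G, proc-C, proc-D and proc-H could never finish.


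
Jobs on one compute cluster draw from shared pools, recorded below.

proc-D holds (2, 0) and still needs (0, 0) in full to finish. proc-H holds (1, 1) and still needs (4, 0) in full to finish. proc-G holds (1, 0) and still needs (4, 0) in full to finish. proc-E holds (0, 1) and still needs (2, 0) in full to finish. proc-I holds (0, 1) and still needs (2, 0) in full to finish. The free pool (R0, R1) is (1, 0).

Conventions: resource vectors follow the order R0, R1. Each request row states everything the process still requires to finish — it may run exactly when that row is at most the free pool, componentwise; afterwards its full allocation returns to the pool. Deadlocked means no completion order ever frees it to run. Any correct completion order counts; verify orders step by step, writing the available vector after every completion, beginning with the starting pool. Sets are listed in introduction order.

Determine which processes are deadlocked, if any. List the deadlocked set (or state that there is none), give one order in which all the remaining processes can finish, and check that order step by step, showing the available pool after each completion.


Deadlocked set: proc-H and proc-G.
Key observation: once proc-D, proc-I, proc-E finish, the pool peaks at (3, 2) — and every remaining process still needs more R0 than that.
A valid finishing order for the others: proc-D, proc-I, proc-E. Walking it through:
  pool = (1, 0)
  run proc-D (needs (0, 0), free (1, 0)); after release of (2, 0) the pool is (3, 0)
  run proc-I (needs (2, 0), free (3, 0)); after release of (0, 1) the pool is (3, 1)
  run proc-E (needs (2, 0), free (3, 1)); after release of (0, 1) the pool is (3, 2)
The stuck group stays short no matter what:
  blocked: proc-H wants (4, 0), pool (3, 2) — not enough R0
  blocked: proc-G wants (4, 0), pool (3, 2) — not enough R0


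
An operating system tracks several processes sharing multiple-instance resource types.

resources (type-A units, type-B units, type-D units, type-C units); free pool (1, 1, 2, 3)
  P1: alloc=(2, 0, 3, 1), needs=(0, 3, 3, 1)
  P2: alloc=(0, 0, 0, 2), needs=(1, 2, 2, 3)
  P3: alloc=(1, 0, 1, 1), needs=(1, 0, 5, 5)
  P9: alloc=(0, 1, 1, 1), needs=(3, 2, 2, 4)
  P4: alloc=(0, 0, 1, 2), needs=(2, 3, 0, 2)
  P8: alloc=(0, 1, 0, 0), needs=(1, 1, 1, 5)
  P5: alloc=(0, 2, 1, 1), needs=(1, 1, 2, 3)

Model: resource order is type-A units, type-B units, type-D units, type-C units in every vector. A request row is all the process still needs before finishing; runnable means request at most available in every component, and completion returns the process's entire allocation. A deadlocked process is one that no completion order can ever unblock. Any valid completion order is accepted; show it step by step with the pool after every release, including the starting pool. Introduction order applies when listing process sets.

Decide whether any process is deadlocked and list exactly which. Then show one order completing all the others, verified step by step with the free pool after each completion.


The deadlocked set is empty.
Key observation: the pool covers P5 at once, and every later process fits after earlier releases.
A valid finishing order for the others: P5, P2, P1, P4, P9, P3, P8. Verifying each step:
  pool = (1, 1, 2, 3)
  P5 needs (1, 1, 2, 3) <= (1, 1, 2, 3) -> finishes; pool += (0, 2, 1, 1) = (1, 3, 3, 4)
  P2 needs (1, 2, 2, 3) <= (1, 3, 3, 4) -> finishes; pool += (0, 0, 0, 2) = (1, 3, 3, 6)
  P1 needs (0, 3, 3, 1) <= (1, 3, 3, 6) -> finishes; pool += (2, 0, 3, 1) = (3, 3, 6, 7)
  P4 needs (2, 3, 0, 2) <= (3, 3, 6, 7) -> finishes; pool += (0, 0, 1, 2) = (3, 3, 7, 9)
  P9 needs (3, 2, 2, 4) <= (3, 3, 7, 9) -> finishes; pool += (0, 1, 1, 1) = (3, 4, 8, 10)
  P3 needs (1, 0, 5, 5) <= (3, 4, 8, 10) -> finishes; pool += (1, 0, 1, 1) = (4, 4, 9, 11)
  P8 needs (1, 1, 1, 5) <= (4, 4, 9, 11) -> finishes; pool += (0, 1, 0, 0) = (4, 5, 9, 11)


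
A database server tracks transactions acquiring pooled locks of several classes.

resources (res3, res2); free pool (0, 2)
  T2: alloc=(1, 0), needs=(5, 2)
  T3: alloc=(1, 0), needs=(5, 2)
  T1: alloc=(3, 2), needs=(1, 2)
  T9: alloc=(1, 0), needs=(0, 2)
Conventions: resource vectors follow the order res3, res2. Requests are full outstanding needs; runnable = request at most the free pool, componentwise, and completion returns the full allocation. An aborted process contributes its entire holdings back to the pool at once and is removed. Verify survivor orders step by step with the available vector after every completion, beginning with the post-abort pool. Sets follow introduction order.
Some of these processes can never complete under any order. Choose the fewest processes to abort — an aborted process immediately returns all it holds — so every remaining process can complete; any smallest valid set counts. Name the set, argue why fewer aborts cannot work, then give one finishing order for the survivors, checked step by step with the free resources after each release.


Abort T2.
Key observation: T3 was stuck for good until T2 gave back (1, 0); in the order shown it finishes at step 3.
Why nothing smaller works: aborting no one leaves the state deadlocked as given.
The survivors complete as T1, T9, T3. Step-by-step check (starting from the post-abort pool):
  pool = (1, 2)
  T1 needs (1, 2) <= (1, 2) -> finishes; pool += (3, 2) = (4, 4)
  T9 needs (0, 2) <= (4, 4) -> finishes; pool += (1, 0) = (5, 4)
  T3 needs (5, 2) <= (5, 4) -> finishes; pool += (1, 0) = (6, 4)


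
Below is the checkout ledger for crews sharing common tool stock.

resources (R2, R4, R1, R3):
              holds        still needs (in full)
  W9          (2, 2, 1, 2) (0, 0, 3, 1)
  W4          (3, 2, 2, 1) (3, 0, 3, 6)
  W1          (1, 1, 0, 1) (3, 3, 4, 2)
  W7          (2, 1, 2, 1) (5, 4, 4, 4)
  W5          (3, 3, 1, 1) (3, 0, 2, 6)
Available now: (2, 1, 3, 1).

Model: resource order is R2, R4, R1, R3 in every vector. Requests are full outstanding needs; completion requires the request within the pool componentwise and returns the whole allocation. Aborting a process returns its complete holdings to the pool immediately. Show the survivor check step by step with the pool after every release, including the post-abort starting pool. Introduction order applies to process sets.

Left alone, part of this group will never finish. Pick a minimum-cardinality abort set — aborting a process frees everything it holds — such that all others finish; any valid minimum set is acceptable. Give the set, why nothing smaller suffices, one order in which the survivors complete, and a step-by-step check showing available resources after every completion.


The answer: abort W4.
Key observation: no ordering could ever have run W5 before the abort of W4; with (3, 2, 2, 1) back in the pool it fits at step 4.
No smaller set exists: with zero aborts the deadlock remains.
The survivors complete as W1, W9, W7, W5. Verifying each step (starting from the post-abort pool):
  pool = (5, 3, 5, 2)
  W1: need (3, 3, 4, 2) fits (5, 3, 5, 2); releases (1, 1, 0, 1), pool now (6, 4, 5, 3)
  W9: need (0, 0, 3, 1) fits (6, 4, 5, 3); releases (2, 2, 1, 2), pool now (8, 6, 6, 5)
  W7: need (5, 4, 4, 4) fits (8, 6, 6, 5); releases (2, 1, 2, 1), pool now (10, 7, 8, 6)
  W5: need (3, 0, 2, 6) fits (10, 7, 8, 6); releases (3, 3, 1, 1), pool now (13, 10, 9, 7)
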